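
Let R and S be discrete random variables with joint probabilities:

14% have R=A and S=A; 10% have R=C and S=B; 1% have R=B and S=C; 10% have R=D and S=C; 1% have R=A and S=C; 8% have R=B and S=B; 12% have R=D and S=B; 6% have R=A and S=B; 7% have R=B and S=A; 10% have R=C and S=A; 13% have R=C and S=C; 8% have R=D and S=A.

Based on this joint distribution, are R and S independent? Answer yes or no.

no

P(R=A) = 0.21 and P(S=A) = 0.39, so their product is 0.0819, but P(R=A, S=A) = 0.14. Since these differ, R and S are not independent.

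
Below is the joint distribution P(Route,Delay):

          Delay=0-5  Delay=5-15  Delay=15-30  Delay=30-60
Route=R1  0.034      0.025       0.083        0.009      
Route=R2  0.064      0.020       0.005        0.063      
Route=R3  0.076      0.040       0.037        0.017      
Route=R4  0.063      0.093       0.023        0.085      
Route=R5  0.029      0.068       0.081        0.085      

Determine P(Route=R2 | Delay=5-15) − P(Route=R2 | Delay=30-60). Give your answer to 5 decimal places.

-0.16194

P(Delay=5-15) = 0.025 + 0.020 + 0.040 + 0.093 + 0.068 = 0.246; P(Route=R2 | Delay=5-15) = 0.020/0.246 = 0.081301.
P(Delay=30-60) = 0.009 + 0.063 + 0.017 + 0.085 + 0.085 = 0.259; P(Route=R2 | Delay=30-60) = 0.063/0.259 = 0.243243.
Difference = -0.16194.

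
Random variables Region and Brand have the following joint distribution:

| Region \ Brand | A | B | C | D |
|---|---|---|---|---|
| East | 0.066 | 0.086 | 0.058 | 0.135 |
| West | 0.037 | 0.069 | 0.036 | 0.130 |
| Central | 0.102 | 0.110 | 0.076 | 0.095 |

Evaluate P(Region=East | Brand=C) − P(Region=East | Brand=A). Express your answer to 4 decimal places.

P(Brand=C) = 0.058 + 0.036 + 0.076 = 0.170; P(Region=East | Brand=C) = 0.058/0.170 = 0.34118.
P(Brand=A) = 0.066 + 0.037 + 0.102 = 0.205; P(Region=East | Brand=A) = 0.066/0.205 = 0.32195.
Difference = 0.0192.

0.0192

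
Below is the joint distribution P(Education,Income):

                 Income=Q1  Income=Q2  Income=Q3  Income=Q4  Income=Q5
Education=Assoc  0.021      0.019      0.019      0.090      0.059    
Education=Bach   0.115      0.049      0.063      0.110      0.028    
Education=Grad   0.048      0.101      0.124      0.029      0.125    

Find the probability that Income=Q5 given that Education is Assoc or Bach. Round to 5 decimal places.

0.15183

P(Education=Assoc) = 0.021 + 0.019 + 0.019 + 0.090 + 0.059 = 0.208.
P(Education=Bach) = 0.115 + 0.049 + 0.063 + 0.110 + 0.028 = 0.365.
P(Education ∈ {Assoc, Bach}) = 0.208 + 0.365 = 0.573; P(Income=Q5, Education ∈ {Assoc, Bach}) = 0.059 + 0.028 = 0.087.
P(Income=Q5 | Education ∈ {Assoc, Bach}) = 0.087/0.573 = 0.15183.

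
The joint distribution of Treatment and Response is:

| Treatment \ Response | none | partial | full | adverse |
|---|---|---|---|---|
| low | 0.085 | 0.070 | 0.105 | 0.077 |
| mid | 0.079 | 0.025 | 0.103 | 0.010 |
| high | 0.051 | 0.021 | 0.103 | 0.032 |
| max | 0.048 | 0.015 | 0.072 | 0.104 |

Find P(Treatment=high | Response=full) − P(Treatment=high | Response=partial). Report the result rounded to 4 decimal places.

P(Response=full) = 0.105 + 0.103 + 0.103 + 0.072 = 0.383; P(Treatment=high | Response=full) = 0.103/0.383 = 0.26893.
P(Response=partial) = 0.070 + 0.025 + 0.021 + 0.015 = 0.131; P(Treatment=high | Response=partial) = 0.021/0.131 = 0.16031.
Difference = 0.1086.

0.1086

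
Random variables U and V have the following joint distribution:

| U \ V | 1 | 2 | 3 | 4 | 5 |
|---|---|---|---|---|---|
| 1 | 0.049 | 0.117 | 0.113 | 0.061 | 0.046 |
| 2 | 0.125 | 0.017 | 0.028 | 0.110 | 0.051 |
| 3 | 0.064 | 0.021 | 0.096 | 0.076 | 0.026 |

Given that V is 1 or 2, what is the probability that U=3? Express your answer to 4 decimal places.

P(V=1) = 0.049 + 0.125 + 0.064 = 0.238.
P(V=2) = 0.117 + 0.017 + 0.021 = 0.155.
P(V ∈ {1, 2}) = 0.238 + 0.155 = 0.393; P(U=3, V ∈ {1, 2}) = 0.064 + 0.021 = 0.085.
P(U=3 | V ∈ {1, 2}) = 0.085/0.393 = 0.2163.

0.2163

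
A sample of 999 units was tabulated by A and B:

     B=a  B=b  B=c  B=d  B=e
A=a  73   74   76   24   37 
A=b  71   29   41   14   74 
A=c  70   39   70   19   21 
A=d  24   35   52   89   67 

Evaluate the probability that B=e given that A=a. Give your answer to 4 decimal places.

0.1303

Total with A=a: 73 + 74 + 76 + 24 + 37 = 284.
P(B=e | A=a) = 37/284 = 0.1303.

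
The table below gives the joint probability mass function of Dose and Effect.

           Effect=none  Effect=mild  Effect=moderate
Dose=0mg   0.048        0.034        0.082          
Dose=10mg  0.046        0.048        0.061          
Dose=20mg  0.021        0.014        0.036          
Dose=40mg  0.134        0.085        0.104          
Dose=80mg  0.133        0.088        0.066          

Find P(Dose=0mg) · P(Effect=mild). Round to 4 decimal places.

P(Dose=0mg) = 0.048 + 0.034 + 0.082 = 0.164.
P(Effect=mild) = 0.034 + 0.048 + 0.014 + 0.085 + 0.088 = 0.269.
Product: 0.164 × 0.269 = 0.0441.

0.0441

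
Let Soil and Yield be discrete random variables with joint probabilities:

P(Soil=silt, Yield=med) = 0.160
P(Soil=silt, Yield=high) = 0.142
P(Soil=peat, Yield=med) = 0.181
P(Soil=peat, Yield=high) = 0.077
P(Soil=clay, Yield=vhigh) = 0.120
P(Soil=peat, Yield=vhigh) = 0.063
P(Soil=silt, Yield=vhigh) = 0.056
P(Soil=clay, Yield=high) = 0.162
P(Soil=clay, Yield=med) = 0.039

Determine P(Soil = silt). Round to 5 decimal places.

P(Soil=silt) = 0.160 + 0.142 + 0.056 = 0.358.

0.35800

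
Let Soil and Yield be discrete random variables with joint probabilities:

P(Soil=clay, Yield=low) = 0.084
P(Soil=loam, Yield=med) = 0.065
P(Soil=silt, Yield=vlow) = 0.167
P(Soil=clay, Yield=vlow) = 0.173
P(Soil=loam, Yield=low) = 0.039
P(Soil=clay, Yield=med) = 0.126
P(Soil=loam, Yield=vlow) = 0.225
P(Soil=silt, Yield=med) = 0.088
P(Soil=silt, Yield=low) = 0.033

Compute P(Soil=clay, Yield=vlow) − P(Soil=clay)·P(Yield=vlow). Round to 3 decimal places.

-0.043

P(Soil=clay) = 0.173 + 0.084 + 0.126 = 0.383.
P(Yield=vlow) = 0.225 + 0.173 + 0.167 = 0.565.
P(Soil=clay, Yield=vlow) − P(Soil=clay)P(Yield=vlow) = 0.173 − 0.383×0.565 = -0.043.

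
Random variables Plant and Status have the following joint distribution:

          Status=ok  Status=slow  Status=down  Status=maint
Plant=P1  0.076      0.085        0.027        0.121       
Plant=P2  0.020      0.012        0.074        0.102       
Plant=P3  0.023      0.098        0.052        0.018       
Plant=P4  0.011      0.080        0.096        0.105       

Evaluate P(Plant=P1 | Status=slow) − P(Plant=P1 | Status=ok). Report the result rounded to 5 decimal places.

-0.27552

P(Status=slow) = 0.085 + 0.012 + 0.098 + 0.080 = 0.275; P(Plant=P1 | Status=slow) = 0.085/0.275 = 0.309091.
P(Status=ok) = 0.076 + 0.020 + 0.023 + 0.011 = 0.130; P(Plant=P1 | Status=ok) = 0.076/0.130 = 0.584615.
Difference = -0.27552.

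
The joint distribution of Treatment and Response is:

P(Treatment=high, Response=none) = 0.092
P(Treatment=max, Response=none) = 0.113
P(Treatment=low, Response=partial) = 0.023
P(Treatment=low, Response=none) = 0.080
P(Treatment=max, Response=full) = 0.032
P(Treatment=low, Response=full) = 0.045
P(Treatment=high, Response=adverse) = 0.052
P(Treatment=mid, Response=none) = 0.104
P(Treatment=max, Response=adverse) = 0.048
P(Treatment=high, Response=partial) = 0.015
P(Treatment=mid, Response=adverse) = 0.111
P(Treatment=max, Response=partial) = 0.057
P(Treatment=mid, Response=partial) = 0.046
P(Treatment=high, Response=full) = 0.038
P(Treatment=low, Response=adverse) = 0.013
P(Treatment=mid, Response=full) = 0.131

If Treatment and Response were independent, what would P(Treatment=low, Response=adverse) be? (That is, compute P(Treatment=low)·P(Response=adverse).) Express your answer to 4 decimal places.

0.0361

P(Treatment=low) = 0.080 + 0.023 + 0.045 + 0.013 = 0.161.
P(Response=adverse) = 0.013 + 0.111 + 0.052 + 0.048 = 0.224.
Product: 0.161 × 0.224 = 0.0361.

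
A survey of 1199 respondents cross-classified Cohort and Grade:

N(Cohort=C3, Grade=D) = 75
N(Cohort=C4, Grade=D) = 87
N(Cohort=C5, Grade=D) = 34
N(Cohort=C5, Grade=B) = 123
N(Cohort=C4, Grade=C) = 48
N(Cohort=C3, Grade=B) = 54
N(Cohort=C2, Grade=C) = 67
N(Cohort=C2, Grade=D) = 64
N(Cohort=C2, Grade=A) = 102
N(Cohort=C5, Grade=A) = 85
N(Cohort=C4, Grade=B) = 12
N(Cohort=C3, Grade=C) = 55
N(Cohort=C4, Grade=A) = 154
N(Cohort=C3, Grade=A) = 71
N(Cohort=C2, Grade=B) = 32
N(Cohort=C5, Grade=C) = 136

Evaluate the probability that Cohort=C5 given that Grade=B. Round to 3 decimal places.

0.557

Total with Grade=B: 32 + 54 + 12 + 123 = 221.
P(Cohort=C5 | Grade=B) = 123/221 = 0.557.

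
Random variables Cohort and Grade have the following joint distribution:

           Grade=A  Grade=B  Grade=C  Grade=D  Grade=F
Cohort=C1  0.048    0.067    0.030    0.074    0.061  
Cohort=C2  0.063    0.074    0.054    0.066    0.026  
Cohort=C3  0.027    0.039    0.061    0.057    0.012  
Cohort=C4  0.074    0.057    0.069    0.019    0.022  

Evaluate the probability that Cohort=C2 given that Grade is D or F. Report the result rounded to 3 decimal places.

P(Grade=D) = 0.074 + 0.066 + 0.057 + 0.019 = 0.216.
P(Grade=F) = 0.061 + 0.026 + 0.012 + 0.022 = 0.121.
P(Grade ∈ {D, F}) = 0.216 + 0.121 = 0.337; P(Cohort=C2, Grade ∈ {D, F}) = 0.066 + 0.026 = 0.092.
P(Cohort=C2 | Grade ∈ {D, F}) = 0.092/0.337 = 0.273.

0.273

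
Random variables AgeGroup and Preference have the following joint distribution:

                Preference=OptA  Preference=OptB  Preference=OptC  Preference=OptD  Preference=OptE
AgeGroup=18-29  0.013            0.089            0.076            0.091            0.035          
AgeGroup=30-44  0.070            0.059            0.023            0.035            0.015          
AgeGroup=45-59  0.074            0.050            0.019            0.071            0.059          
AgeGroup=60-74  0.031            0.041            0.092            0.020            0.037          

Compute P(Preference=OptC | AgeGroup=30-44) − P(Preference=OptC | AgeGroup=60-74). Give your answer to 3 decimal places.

P(AgeGroup=30-44) = 0.070 + 0.059 + 0.023 + 0.035 + 0.015 = 0.202; P(Preference=OptC | AgeGroup=30-44) = 0.023/0.202 = 0.1139.
P(AgeGroup=60-74) = 0.031 + 0.041 + 0.092 + 0.020 + 0.037 = 0.221; P(Preference=OptC | AgeGroup=60-74) = 0.092/0.221 = 0.4163.
Difference = -0.302.

-0.302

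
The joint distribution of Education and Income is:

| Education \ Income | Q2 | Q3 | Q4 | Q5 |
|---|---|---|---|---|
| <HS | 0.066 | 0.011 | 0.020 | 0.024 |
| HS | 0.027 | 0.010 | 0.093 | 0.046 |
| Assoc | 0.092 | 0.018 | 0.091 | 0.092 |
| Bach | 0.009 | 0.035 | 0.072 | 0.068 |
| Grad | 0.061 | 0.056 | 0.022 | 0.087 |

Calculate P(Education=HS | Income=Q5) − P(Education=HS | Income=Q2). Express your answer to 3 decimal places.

P(Income=Q5) = 0.024 + 0.046 + 0.092 + 0.068 + 0.087 = 0.317; P(Education=HS | Income=Q5) = 0.046/0.317 = 0.1451.
P(Income=Q2) = 0.066 + 0.027 + 0.092 + 0.009 + 0.061 = 0.255; P(Education=HS | Income=Q2) = 0.027/0.255 = 0.1059.
Difference = 0.039.

0.039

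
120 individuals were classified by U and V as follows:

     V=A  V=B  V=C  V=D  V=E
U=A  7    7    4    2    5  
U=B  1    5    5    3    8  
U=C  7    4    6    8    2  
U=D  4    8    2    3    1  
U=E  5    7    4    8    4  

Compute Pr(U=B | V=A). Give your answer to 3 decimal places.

Total with V=A: 7 + 1 + 7 + 4 + 5 = 24.
P(U=B | V=A) = 1/24 = 0.042.

0.042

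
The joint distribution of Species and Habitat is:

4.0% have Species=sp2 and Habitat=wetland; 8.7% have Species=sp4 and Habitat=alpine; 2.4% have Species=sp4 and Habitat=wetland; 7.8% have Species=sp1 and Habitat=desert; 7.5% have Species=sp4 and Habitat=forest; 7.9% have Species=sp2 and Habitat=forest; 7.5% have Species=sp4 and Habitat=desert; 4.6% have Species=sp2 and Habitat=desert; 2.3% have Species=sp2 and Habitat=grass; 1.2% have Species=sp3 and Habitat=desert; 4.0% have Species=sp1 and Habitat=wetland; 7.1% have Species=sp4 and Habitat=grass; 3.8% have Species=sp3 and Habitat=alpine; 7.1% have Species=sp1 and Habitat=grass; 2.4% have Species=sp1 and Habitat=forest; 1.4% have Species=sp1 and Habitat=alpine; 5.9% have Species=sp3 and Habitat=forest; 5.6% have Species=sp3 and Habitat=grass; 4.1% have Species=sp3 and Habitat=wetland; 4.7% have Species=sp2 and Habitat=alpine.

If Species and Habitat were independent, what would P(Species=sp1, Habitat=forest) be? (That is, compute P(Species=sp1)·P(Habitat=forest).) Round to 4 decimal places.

P(Species=sp1) = 0.024 + 0.071 + 0.040 + 0.078 + 0.014 = 0.227.
P(Habitat=forest) = 0.024 + 0.079 + 0.059 + 0.075 = 0.237.
Product: 0.227 × 0.237 = 0.0538.

0.0538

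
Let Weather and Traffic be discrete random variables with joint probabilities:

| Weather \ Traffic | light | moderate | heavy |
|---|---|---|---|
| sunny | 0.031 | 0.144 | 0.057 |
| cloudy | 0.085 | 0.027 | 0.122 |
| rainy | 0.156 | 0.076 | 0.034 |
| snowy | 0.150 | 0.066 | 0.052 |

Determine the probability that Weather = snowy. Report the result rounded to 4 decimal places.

0.2680

P(Weather=snowy) = 0.150 + 0.066 + 0.052 = 0.268.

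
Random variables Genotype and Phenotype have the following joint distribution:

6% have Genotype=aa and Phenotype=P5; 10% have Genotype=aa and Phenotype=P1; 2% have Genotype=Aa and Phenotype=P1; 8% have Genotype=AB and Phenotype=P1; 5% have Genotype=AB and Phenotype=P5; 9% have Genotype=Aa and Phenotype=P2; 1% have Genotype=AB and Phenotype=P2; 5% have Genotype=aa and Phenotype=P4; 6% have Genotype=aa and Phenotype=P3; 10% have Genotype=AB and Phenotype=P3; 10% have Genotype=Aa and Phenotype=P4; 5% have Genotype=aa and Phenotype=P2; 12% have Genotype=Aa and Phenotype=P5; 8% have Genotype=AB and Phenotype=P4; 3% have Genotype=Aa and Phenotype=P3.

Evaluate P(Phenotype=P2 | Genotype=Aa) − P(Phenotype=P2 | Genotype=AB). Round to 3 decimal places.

0.219

P(Genotype=Aa) = 0.02 + 0.09 + 0.03 + 0.10 + 0.12 = 0.36; P(Phenotype=P2 | Genotype=Aa) = 0.09/0.36 = 0.2500.
P(Genotype=AB) = 0.08 + 0.01 + 0.10 + 0.08 + 0.05 = 0.32; P(Phenotype=P2 | Genotype=AB) = 0.01/0.32 = 0.0313.
Difference = 0.219.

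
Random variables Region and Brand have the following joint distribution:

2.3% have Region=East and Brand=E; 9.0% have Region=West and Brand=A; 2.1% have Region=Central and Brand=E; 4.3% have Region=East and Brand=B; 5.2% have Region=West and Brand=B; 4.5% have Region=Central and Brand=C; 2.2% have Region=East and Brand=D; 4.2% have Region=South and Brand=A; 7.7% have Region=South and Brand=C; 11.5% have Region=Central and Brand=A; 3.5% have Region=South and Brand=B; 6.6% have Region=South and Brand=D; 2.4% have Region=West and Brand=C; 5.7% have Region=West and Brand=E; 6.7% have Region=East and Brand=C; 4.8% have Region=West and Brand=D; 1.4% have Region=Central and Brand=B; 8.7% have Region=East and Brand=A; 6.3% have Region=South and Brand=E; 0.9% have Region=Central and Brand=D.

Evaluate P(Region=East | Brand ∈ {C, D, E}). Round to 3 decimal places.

P(Brand=C) = 0.077 + 0.067 + 0.024 + 0.045 = 0.213.
P(Brand=D) = 0.066 + 0.022 + 0.048 + 0.009 = 0.145.
P(Brand=E) = 0.063 + 0.023 + 0.057 + 0.021 = 0.164.
P(Brand ∈ {C, D, E}) = 0.213 + 0.145 + 0.164 = 0.522; P(Region=East, Brand ∈ {C, D, E}) = 0.067 + 0.022 + 0.023 = 0.112.
P(Region=East | Brand ∈ {C, D, E}) = 0.112/0.522 = 0.215.

0.215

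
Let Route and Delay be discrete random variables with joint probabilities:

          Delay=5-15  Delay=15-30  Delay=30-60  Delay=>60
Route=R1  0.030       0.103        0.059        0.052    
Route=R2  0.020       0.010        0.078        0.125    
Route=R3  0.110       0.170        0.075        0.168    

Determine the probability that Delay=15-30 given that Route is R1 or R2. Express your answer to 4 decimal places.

P(Route=R1) = 0.030 + 0.103 + 0.059 + 0.052 = 0.244.
P(Route=R2) = 0.020 + 0.010 + 0.078 + 0.125 = 0.233.
P(Route ∈ {R1, R2}) = 0.244 + 0.233 = 0.477; P(Delay=15-30, Route ∈ {R1, R2}) = 0.103 + 0.010 = 0.113.
P(Delay=15-30 | Route ∈ {R1, R2}) = 0.113/0.477 = 0.2369.

0.2369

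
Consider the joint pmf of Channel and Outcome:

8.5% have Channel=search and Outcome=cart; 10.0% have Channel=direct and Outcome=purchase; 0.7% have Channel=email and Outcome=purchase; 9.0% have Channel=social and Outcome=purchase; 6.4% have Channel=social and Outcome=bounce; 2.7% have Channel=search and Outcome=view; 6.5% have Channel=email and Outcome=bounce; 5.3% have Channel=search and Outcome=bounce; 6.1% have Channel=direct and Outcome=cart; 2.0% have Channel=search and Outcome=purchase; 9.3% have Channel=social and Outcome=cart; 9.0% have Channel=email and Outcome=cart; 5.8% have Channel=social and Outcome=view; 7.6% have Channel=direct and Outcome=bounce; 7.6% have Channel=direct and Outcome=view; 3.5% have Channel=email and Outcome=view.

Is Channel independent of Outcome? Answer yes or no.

P(Channel=direct) = 0.313 and P(Outcome=cart) = 0.329, so their product is 0.10298, but P(Channel=direct, Outcome=cart) = 0.061. Since these differ, Channel and Outcome are not independent.

no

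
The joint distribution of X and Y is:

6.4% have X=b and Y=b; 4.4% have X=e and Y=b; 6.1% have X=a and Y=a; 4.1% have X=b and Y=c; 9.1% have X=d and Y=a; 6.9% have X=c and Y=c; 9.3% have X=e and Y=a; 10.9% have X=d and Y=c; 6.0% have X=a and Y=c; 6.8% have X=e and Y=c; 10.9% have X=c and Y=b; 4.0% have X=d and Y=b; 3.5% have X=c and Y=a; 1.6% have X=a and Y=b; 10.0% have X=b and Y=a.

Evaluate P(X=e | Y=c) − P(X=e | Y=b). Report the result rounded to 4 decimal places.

0.0348

P(Y=c) = 0.060 + 0.041 + 0.069 + 0.109 + 0.068 = 0.347; P(X=e | Y=c) = 0.068/0.347 = 0.19597.
P(Y=b) = 0.016 + 0.064 + 0.109 + 0.040 + 0.044 = 0.273; P(X=e | Y=b) = 0.044/0.273 = 0.16117.
Difference = 0.0348.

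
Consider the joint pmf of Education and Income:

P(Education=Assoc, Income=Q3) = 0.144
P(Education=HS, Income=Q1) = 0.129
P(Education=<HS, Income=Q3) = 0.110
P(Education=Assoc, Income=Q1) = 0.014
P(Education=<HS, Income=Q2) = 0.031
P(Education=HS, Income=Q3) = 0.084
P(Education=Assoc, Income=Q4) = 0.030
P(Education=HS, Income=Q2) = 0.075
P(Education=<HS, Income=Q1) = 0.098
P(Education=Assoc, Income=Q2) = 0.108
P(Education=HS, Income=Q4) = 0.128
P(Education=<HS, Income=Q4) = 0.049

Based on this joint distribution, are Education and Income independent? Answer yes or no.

P(Education=Assoc) = 0.296 and P(Income=Q1) = 0.241, so their product is 0.07134, but P(Education=Assoc, Income=Q1) = 0.014. Since these differ, Education and Income are not independent.

no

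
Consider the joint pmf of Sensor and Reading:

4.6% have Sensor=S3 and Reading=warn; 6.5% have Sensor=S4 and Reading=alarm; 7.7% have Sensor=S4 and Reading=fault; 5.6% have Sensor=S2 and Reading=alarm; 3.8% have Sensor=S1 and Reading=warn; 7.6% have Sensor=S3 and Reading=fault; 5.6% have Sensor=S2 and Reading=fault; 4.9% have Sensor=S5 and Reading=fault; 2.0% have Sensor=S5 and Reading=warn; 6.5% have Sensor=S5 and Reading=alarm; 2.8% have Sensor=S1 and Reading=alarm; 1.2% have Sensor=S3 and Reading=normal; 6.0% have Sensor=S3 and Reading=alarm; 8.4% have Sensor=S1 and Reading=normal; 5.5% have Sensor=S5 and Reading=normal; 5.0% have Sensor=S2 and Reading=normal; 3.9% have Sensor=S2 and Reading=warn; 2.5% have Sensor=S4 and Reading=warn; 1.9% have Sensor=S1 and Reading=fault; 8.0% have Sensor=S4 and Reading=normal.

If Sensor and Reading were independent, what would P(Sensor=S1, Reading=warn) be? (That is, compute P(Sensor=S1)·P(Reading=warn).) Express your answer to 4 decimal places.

0.0284

P(Sensor=S1) = 0.084 + 0.038 + 0.028 + 0.019 = 0.169.
P(Reading=warn) = 0.038 + 0.039 + 0.046 + 0.025 + 0.020 = 0.168.
Product: 0.169 × 0.168 = 0.0284.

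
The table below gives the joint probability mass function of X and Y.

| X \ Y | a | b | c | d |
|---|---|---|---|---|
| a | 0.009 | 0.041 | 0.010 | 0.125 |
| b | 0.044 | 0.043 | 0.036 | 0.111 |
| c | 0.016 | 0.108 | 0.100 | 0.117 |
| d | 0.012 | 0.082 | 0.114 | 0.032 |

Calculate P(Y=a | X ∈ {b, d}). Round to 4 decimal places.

P(X=b) = 0.044 + 0.043 + 0.036 + 0.111 = 0.234.
P(X=d) = 0.012 + 0.082 + 0.114 + 0.032 = 0.240.
P(X ∈ {b, d}) = 0.234 + 0.240 = 0.474; P(Y=a, X ∈ {b, d}) = 0.044 + 0.012 = 0.056.
P(Y=a | X ∈ {b, d}) = 0.056/0.474 = 0.1181.

0.1181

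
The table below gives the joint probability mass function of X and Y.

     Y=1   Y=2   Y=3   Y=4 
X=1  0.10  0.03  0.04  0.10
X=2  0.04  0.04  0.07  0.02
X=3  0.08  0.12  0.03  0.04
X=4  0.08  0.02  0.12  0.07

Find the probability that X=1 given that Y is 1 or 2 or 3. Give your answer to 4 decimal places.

P(Y=1) = 0.10 + 0.04 + 0.08 + 0.08 = 0.30.
P(Y=2) = 0.03 + 0.04 + 0.12 + 0.02 = 0.21.
P(Y=3) = 0.04 + 0.07 + 0.03 + 0.12 = 0.26.
P(Y ∈ {1, 2, 3}) = 0.30 + 0.21 + 0.26 = 0.77; P(X=1, Y ∈ {1, 2, 3}) = 0.10 + 0.03 + 0.04 = 0.17.
P(X=1 | Y ∈ {1, 2, 3}) = 0.17/0.77 = 0.2208.

0.2208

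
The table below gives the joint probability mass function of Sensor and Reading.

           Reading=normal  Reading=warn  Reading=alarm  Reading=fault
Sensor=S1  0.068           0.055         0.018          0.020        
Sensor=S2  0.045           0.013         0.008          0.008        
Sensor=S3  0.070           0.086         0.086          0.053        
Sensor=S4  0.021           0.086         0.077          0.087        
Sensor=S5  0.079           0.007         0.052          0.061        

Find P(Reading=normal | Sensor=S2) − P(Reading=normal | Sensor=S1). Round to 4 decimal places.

0.1857

P(Sensor=S2) = 0.045 + 0.013 + 0.008 + 0.008 = 0.074; P(Reading=normal | Sensor=S2) = 0.045/0.074 = 0.60811.
P(Sensor=S1) = 0.068 + 0.055 + 0.018 + 0.020 = 0.161; P(Reading=normal | Sensor=S1) = 0.068/0.161 = 0.42236.
Difference = 0.1857.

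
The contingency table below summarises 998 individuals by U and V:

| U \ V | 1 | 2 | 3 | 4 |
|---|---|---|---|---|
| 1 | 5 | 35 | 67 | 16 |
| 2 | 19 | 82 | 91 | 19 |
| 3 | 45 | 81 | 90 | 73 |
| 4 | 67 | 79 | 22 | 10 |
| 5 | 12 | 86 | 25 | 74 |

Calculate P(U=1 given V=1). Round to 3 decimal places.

Total with V=1: 5 + 19 + 45 + 67 + 12 = 148.
P(U=1 | V=1) = 5/148 = 0.034.

0.034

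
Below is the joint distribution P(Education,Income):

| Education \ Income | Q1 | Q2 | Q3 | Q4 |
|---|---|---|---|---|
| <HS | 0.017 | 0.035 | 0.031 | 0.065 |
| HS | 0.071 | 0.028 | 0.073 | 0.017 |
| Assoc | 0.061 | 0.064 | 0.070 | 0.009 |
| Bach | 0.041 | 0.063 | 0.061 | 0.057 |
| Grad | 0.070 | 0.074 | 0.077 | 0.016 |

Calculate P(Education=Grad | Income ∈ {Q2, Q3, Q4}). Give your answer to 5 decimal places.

0.22568

P(Income=Q2) = 0.035 + 0.028 + 0.064 + 0.063 + 0.074 = 0.264.
P(Income=Q3) = 0.031 + 0.073 + 0.070 + 0.061 + 0.077 = 0.312.
P(Income=Q4) = 0.065 + 0.017 + 0.009 + 0.057 + 0.016 = 0.164.
P(Income ∈ {Q2, Q3, Q4}) = 0.264 + 0.312 + 0.164 = 0.740; P(Education=Grad, Income ∈ {Q2, Q3, Q4}) = 0.074 + 0.077 + 0.016 = 0.167.
P(Education=Grad | Income ∈ {Q2, Q3, Q4}) = 0.167/0.740 = 0.22568.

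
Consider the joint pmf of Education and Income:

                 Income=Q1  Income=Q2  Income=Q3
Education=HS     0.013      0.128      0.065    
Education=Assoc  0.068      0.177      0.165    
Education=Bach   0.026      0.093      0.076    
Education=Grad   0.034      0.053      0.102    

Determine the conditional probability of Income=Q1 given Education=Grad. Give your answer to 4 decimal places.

0.1799

P(Education=Grad) = 0.034 + 0.053 + 0.102 = 0.189.
P(Income=Q1 | Education=Grad) = 0.034/0.189 = 0.1799.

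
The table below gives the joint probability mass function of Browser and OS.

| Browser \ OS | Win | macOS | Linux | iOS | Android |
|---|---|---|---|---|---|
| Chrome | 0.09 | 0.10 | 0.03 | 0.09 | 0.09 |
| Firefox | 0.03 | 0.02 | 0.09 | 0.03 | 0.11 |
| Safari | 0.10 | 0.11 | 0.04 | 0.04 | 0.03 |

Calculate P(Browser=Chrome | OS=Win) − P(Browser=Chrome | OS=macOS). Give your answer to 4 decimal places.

-0.0257

P(OS=Win) = 0.09 + 0.03 + 0.10 = 0.22; P(Browser=Chrome | OS=Win) = 0.09/0.22 = 0.40909.
P(OS=macOS) = 0.10 + 0.02 + 0.11 = 0.23; P(Browser=Chrome | OS=macOS) = 0.10/0.23 = 0.43478.
Difference = -0.0257.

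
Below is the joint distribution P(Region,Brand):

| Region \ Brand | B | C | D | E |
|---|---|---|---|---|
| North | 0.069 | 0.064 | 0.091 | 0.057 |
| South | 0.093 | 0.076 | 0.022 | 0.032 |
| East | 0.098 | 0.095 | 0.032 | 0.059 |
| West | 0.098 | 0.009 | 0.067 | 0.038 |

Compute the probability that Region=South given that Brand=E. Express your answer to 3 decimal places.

P(Brand=E) = 0.057 + 0.032 + 0.059 + 0.038 = 0.186.
P(Region=South | Brand=E) = 0.032/0.186 = 0.172.

0.172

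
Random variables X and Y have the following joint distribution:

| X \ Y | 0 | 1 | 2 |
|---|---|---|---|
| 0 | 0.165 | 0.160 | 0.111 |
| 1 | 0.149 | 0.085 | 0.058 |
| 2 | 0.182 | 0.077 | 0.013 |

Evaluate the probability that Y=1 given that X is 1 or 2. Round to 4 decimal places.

P(X=1) = 0.149 + 0.085 + 0.058 = 0.292.
P(X=2) = 0.182 + 0.077 + 0.013 = 0.272.
P(X ∈ {1, 2}) = 0.292 + 0.272 = 0.564; P(Y=1, X ∈ {1, 2}) = 0.085 + 0.077 = 0.162.
P(Y=1 | X ∈ {1, 2}) = 0.162/0.564 = 0.2872.

0.2872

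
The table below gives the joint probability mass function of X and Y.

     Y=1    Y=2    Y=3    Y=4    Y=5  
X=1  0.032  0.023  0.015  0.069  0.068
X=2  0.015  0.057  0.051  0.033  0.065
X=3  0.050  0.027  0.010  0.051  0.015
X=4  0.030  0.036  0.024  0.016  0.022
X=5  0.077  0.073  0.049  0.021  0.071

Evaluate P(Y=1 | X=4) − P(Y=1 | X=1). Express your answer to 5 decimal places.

P(X=4) = 0.030 + 0.036 + 0.024 + 0.016 + 0.022 = 0.128; P(Y=1 | X=4) = 0.030/0.128 = 0.234375.
P(X=1) = 0.032 + 0.023 + 0.015 + 0.069 + 0.068 = 0.207; P(Y=1 | X=1) = 0.032/0.207 = 0.154589.
Difference = 0.07979.

0.07979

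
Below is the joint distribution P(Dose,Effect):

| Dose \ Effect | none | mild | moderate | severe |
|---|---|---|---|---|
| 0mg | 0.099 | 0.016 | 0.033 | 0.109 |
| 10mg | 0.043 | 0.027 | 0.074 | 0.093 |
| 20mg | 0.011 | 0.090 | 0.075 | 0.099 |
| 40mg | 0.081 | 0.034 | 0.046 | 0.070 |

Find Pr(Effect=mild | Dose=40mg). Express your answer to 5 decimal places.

0.14719

P(Dose=40mg) = 0.081 + 0.034 + 0.046 + 0.070 = 0.231.
P(Effect=mild | Dose=40mg) = 0.034/0.231 = 0.14719.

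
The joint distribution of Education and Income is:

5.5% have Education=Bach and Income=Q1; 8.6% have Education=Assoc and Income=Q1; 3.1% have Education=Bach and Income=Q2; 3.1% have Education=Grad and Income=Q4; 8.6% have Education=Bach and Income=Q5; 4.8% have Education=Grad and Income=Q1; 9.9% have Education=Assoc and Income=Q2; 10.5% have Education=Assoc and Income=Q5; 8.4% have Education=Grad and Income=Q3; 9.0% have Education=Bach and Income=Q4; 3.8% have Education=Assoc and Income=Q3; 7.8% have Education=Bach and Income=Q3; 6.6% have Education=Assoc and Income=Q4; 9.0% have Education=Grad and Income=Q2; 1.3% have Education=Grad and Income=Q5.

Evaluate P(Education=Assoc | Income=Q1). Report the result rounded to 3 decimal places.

0.455

P(Income=Q1) = 0.086 + 0.055 + 0.048 = 0.189.
P(Education=Assoc | Income=Q1) = 0.086/0.189 = 0.455.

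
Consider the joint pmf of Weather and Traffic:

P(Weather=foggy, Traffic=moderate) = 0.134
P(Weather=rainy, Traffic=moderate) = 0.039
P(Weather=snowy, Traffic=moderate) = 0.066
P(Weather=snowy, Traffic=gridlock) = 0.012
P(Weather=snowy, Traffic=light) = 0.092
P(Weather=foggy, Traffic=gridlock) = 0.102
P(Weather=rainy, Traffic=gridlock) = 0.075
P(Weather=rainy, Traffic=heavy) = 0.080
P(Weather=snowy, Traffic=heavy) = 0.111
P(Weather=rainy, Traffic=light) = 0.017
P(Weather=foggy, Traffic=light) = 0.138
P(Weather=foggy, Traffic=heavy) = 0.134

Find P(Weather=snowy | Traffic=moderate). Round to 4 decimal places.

0.2762

P(Traffic=moderate) = 0.039 + 0.066 + 0.134 = 0.239.
P(Weather=snowy | Traffic=moderate) = 0.066/0.239 = 0.2762.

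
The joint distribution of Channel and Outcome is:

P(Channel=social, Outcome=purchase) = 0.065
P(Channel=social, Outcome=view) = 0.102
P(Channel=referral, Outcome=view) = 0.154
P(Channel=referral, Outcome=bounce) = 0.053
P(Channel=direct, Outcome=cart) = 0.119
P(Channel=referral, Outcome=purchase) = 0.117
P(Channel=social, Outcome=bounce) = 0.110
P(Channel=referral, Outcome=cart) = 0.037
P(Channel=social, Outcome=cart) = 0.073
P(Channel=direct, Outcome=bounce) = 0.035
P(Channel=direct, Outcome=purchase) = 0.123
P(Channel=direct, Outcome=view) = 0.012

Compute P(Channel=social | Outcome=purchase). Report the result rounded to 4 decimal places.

P(Outcome=purchase) = 0.065 + 0.123 + 0.117 = 0.305.
P(Channel=social | Outcome=purchase) = 0.065/0.305 = 0.2131.

0.2131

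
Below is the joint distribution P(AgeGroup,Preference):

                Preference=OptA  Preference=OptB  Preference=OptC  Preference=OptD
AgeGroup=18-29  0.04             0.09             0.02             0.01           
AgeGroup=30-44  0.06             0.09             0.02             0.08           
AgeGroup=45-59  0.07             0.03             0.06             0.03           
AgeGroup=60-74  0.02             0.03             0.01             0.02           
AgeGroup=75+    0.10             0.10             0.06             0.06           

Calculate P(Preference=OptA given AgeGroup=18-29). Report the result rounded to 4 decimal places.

0.2500

P(AgeGroup=18-29) = 0.04 + 0.09 + 0.02 + 0.01 = 0.16.
P(Preference=OptA | AgeGroup=18-29) = 0.04/0.16 = 0.2500.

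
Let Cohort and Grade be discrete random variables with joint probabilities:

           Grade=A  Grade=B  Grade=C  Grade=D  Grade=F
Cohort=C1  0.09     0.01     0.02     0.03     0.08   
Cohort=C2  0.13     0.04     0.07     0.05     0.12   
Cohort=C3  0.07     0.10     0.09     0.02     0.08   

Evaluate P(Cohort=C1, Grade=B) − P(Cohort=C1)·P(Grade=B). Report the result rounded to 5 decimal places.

-0.02450

P(Cohort=C1) = 0.09 + 0.01 + 0.02 + 0.03 + 0.08 = 0.23.
P(Grade=B) = 0.01 + 0.04 + 0.10 = 0.15.
P(Cohort=C1, Grade=B) − P(Cohort=C1)P(Grade=B) = 0.01 − 0.23×0.15 = -0.02450.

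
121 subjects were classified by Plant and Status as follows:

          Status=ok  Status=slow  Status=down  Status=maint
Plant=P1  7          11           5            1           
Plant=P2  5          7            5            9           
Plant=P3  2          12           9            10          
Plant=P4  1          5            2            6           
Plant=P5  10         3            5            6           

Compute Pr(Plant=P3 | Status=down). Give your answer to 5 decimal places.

Total with Status=down: 5 + 5 + 9 + 2 + 5 = 26.
P(Plant=P3 | Status=down) = 9/26 = 0.34615.

0.34615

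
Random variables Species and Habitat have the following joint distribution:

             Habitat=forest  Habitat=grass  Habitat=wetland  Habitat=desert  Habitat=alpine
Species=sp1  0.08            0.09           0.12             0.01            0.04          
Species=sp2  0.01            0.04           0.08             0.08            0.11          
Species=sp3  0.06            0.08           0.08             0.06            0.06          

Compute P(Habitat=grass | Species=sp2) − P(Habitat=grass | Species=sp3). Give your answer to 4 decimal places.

-0.1103

P(Species=sp2) = 0.01 + 0.04 + 0.08 + 0.08 + 0.11 = 0.32; P(Habitat=grass | Species=sp2) = 0.04/0.32 = 0.12500.
P(Species=sp3) = 0.06 + 0.08 + 0.08 + 0.06 + 0.06 = 0.34; P(Habitat=grass | Species=sp3) = 0.08/0.34 = 0.23529.
Difference = -0.1103.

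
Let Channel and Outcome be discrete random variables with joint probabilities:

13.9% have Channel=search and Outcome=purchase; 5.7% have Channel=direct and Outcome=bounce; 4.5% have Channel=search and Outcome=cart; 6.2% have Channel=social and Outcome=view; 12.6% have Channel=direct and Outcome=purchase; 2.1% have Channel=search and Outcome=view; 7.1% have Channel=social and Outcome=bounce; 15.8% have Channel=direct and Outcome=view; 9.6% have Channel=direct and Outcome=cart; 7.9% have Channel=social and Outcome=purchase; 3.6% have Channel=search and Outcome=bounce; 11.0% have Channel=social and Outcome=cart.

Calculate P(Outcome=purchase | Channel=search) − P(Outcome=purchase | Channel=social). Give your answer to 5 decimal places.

P(Channel=search) = 0.036 + 0.021 + 0.045 + 0.139 = 0.241; P(Outcome=purchase | Channel=search) = 0.139/0.241 = 0.576763.
P(Channel=social) = 0.071 + 0.062 + 0.110 + 0.079 = 0.322; P(Outcome=purchase | Channel=social) = 0.079/0.322 = 0.245342.
Difference = 0.33142.

0.33142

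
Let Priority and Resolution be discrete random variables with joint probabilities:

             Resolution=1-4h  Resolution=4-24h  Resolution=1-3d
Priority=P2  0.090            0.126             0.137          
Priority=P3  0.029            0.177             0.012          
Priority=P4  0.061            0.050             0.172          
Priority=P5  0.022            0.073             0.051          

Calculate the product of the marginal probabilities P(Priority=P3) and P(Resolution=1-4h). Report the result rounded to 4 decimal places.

P(Priority=P3) = 0.029 + 0.177 + 0.012 = 0.218.
P(Resolution=1-4h) = 0.090 + 0.029 + 0.061 + 0.022 = 0.202.
Product: 0.218 × 0.202 = 0.0440.

0.0440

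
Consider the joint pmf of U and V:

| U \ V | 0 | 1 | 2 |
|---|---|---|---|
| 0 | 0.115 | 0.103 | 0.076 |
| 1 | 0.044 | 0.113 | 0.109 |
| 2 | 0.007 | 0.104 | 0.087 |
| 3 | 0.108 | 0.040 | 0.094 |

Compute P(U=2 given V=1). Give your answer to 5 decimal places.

0.28889

P(V=1) = 0.103 + 0.113 + 0.104 + 0.040 = 0.360.
P(U=2 | V=1) = 0.104/0.360 = 0.28889.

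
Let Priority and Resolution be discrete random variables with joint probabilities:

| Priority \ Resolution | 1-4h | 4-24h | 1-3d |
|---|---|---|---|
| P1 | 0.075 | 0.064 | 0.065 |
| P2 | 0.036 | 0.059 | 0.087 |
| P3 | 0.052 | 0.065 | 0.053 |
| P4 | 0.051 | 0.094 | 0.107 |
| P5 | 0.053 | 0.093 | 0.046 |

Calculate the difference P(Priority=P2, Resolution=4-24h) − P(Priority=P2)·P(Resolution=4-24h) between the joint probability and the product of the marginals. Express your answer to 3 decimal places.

P(Priority=P2) = 0.036 + 0.059 + 0.087 = 0.182.
P(Resolution=4-24h) = 0.064 + 0.059 + 0.065 + 0.094 + 0.093 = 0.375.
P(Priority=P2, Resolution=4-24h) − P(Priority=P2)P(Resolution=4-24h) = 0.059 − 0.182×0.375 = -0.009.

-0.009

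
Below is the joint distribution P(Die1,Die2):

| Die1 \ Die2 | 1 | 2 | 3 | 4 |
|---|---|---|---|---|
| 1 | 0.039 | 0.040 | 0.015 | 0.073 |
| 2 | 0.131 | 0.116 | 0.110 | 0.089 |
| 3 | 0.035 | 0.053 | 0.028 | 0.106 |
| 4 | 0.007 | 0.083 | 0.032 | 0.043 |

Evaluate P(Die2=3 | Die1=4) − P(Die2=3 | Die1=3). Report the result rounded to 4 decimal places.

0.0678

P(Die1=4) = 0.007 + 0.083 + 0.032 + 0.043 = 0.165; P(Die2=3 | Die1=4) = 0.032/0.165 = 0.19394.
P(Die1=3) = 0.035 + 0.053 + 0.028 + 0.106 = 0.222; P(Die2=3 | Die1=3) = 0.028/0.222 = 0.12613.
Difference = 0.0678.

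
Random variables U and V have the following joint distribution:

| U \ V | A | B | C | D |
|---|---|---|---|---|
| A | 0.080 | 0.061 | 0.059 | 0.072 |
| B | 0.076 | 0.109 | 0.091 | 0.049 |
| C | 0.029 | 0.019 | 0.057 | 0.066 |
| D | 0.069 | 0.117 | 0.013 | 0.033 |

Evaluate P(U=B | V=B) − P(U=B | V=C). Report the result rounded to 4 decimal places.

P(V=B) = 0.061 + 0.109 + 0.019 + 0.117 = 0.306; P(U=B | V=B) = 0.109/0.306 = 0.35621.
P(V=C) = 0.059 + 0.091 + 0.057 + 0.013 = 0.220; P(U=B | V=C) = 0.091/0.220 = 0.41364.
Difference = -0.0574.

-0.0574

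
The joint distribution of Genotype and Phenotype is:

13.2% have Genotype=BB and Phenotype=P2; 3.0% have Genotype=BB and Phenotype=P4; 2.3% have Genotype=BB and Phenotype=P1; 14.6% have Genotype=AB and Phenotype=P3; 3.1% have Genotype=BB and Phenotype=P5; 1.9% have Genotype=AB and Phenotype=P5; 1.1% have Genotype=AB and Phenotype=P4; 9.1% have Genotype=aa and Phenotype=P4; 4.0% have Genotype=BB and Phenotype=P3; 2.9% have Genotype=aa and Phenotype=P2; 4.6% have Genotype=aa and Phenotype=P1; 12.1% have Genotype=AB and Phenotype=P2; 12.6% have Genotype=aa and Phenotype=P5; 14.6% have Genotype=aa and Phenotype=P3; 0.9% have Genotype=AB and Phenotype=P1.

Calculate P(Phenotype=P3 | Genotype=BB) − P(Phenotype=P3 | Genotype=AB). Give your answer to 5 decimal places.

P(Genotype=BB) = 0.023 + 0.132 + 0.040 + 0.030 + 0.031 = 0.256; P(Phenotype=P3 | Genotype=BB) = 0.040/0.256 = 0.156250.
P(Genotype=AB) = 0.009 + 0.121 + 0.146 + 0.011 + 0.019 = 0.306; P(Phenotype=P3 | Genotype=AB) = 0.146/0.306 = 0.477124.
Difference = -0.32087.

-0.32087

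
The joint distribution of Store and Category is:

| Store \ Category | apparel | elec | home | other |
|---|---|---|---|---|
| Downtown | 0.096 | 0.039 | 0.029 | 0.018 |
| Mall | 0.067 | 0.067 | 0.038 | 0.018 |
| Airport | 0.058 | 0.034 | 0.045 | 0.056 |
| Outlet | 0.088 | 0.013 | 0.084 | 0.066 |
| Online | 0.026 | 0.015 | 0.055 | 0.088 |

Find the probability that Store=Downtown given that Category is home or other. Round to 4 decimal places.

0.0946

P(Category=home) = 0.029 + 0.038 + 0.045 + 0.084 + 0.055 = 0.251.
P(Category=other) = 0.018 + 0.018 + 0.056 + 0.066 + 0.088 = 0.246.
P(Category ∈ {home, other}) = 0.251 + 0.246 = 0.497; P(Store=Downtown, Category ∈ {home, other}) = 0.029 + 0.018 = 0.047.
P(Store=Downtown | Category ∈ {home, other}) = 0.047/0.497 = 0.0946.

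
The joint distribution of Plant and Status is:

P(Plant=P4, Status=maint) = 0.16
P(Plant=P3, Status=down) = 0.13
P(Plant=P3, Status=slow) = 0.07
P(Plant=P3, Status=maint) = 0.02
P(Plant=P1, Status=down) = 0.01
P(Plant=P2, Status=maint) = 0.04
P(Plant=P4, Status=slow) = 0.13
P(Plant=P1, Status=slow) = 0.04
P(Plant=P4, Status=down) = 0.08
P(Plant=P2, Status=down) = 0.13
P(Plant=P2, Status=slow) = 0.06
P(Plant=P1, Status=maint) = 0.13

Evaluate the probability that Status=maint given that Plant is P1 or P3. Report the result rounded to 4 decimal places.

0.3750

P(Plant=P1) = 0.04 + 0.01 + 0.13 = 0.18.
P(Plant=P3) = 0.07 + 0.13 + 0.02 = 0.22.
P(Plant ∈ {P1, P3}) = 0.18 + 0.22 = 0.40; P(Status=maint, Plant ∈ {P1, P3}) = 0.13 + 0.02 = 0.15.
P(Status=maint | Plant ∈ {P1, P3}) = 0.15/0.40 = 0.3750.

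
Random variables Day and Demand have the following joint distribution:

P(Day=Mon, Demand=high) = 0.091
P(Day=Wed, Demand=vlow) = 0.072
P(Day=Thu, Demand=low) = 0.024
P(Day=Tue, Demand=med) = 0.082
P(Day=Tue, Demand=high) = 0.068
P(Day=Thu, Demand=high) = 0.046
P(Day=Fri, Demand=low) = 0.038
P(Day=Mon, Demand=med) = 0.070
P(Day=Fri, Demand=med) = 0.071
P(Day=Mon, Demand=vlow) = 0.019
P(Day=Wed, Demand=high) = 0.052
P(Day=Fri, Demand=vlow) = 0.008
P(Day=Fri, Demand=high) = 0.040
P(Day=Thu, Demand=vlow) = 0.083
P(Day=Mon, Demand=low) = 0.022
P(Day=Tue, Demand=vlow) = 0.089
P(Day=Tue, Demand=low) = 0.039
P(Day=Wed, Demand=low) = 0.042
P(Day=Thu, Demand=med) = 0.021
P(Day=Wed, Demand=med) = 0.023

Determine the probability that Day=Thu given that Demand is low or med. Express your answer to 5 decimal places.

0.10417

P(Demand=low) = 0.022 + 0.039 + 0.042 + 0.024 + 0.038 = 0.165.
P(Demand=med) = 0.070 + 0.082 + 0.023 + 0.021 + 0.071 = 0.267.
P(Demand ∈ {low, med}) = 0.165 + 0.267 = 0.432; P(Day=Thu, Demand ∈ {low, med}) = 0.024 + 0.021 = 0.045.
P(Day=Thu | Demand ∈ {low, med}) = 0.045/0.432 = 0.10417.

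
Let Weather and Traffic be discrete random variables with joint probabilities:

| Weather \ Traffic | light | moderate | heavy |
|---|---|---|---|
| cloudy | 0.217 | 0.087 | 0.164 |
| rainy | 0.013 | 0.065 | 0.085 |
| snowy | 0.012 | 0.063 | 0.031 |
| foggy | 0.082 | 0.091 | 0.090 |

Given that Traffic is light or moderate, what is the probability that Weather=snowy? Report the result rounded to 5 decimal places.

0.11905

P(Traffic=light) = 0.217 + 0.013 + 0.012 + 0.082 = 0.324.
P(Traffic=moderate) = 0.087 + 0.065 + 0.063 + 0.091 = 0.306.
P(Traffic ∈ {light, moderate}) = 0.324 + 0.306 = 0.630; P(Weather=snowy, Traffic ∈ {light, moderate}) = 0.012 + 0.063 = 0.075.
P(Weather=snowy | Traffic ∈ {light, moderate}) = 0.075/0.630 = 0.11905.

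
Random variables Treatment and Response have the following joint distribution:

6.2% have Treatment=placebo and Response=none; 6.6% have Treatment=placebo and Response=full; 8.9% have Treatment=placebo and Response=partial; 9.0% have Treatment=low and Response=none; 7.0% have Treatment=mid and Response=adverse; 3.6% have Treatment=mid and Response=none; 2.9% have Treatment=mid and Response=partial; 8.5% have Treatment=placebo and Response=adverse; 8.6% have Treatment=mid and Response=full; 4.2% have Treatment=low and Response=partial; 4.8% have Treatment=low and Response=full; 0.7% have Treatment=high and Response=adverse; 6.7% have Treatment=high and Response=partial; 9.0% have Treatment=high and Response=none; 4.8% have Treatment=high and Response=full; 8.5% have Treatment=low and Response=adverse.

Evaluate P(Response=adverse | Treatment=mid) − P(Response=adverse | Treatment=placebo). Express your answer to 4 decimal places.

P(Treatment=mid) = 0.036 + 0.029 + 0.086 + 0.070 = 0.221; P(Response=adverse | Treatment=mid) = 0.070/0.221 = 0.31674.
P(Treatment=placebo) = 0.062 + 0.089 + 0.066 + 0.085 = 0.302; P(Response=adverse | Treatment=placebo) = 0.085/0.302 = 0.28146.
Difference = 0.0353.

0.0353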